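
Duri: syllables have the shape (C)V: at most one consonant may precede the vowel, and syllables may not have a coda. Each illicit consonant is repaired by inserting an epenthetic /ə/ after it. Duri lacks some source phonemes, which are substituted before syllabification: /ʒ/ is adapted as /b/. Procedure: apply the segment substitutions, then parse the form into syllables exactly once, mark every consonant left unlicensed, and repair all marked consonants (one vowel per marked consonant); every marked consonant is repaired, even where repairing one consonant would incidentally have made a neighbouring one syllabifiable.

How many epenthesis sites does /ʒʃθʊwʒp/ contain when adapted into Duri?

After substitution the input is /bʃθʊwbp/.
The unsyllabifiable consonants are /b/, /ʃ/, /w/, /b/, /p/; each receives one epenthetic vowel.

5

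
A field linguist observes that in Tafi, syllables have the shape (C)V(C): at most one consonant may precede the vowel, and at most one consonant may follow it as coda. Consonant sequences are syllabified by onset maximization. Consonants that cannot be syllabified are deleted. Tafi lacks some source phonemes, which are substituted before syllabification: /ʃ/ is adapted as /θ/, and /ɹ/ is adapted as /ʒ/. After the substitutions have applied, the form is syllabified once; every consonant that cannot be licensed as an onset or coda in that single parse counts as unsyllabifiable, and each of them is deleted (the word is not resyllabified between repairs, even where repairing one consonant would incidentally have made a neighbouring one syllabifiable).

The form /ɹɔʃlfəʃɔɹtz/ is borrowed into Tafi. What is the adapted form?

ʒɔθfəθɔʒ

Substitution: /ɹ/ → /ʒ/, /ʃ/ → /θ/, giving /ʒɔθlfəθɔʒtz/.
Syllabifying with onset maximization leaves /l/, /t/, /z/ stranded (at most one coda consonant is licensed; onsets are limited to one consonant).
Deleting the stranded consonants removes /l/, /t/, /z/.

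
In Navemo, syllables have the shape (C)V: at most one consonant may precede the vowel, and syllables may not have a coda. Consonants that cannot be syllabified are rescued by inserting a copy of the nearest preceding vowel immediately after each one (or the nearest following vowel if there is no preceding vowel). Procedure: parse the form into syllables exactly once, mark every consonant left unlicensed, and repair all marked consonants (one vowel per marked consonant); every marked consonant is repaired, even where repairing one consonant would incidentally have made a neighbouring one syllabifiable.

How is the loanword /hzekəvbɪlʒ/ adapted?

hezekəvəbɪlɪʒɪ

Under (C)V, the unsyllabifiable consonants are /h/, /v/, /l/, /ʒ/ (no codas are permitted; onsets are limited to one consonant).
Each unlicensed consonant becomes the onset of a new syllable: /h/ → /he/, /v/ → /və/, /l/ → /lɪ/, /ʒ/ → /ʒɪ/.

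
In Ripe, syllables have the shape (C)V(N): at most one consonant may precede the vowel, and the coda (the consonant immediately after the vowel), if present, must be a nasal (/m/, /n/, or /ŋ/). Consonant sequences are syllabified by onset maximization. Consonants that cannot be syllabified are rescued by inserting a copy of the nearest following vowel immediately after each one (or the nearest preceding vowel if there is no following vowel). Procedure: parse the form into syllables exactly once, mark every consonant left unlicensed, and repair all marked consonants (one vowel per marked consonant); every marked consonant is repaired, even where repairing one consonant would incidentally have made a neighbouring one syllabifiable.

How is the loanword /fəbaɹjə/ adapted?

The consonants /ɹ/ cannot be parsed into a legal (C)V(N) syllable (only a nasal (/m/, /n/, or /ŋ/) is licensed in coda position; onsets are limited to one consonant).
Inserting the epenthetic vowel yields /ɹ/ → /ɹə/.

fəbaɹəjə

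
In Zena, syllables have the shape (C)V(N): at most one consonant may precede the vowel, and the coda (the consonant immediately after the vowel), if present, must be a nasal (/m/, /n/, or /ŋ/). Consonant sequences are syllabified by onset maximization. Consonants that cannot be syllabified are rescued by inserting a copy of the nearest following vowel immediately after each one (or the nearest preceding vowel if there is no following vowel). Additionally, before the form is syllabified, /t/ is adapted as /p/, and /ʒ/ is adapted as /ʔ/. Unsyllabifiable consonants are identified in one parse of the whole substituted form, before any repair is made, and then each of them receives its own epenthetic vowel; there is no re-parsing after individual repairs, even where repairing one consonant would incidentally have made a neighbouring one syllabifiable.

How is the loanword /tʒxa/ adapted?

Substitution: /t/ → /p/, /ʒ/ → /ʔ/, giving /pʔxa/.
The consonants /p/, /ʔ/ cannot be parsed into a legal (C)V(N) syllable (only a nasal (/m/, /n/, or /ŋ/) is licensed in coda position; onsets are limited to one consonant).
Epenthesis after each stranded consonant: /p/ → /pa/, /ʔ/ → /ʔa/.

paʔaxa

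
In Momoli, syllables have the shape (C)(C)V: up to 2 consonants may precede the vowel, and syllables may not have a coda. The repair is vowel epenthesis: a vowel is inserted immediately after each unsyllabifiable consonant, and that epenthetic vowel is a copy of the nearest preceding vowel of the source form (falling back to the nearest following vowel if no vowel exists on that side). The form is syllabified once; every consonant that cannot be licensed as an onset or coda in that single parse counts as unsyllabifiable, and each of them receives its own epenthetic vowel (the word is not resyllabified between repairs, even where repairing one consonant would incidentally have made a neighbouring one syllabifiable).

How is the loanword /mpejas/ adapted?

Under (C)(C)V, the unsyllabifiable consonants are /s/ (no codas are permitted; onsets may contain at most 2 consonants).
Epenthesis after each stranded consonant: /s/ → /sa/.

mpejasa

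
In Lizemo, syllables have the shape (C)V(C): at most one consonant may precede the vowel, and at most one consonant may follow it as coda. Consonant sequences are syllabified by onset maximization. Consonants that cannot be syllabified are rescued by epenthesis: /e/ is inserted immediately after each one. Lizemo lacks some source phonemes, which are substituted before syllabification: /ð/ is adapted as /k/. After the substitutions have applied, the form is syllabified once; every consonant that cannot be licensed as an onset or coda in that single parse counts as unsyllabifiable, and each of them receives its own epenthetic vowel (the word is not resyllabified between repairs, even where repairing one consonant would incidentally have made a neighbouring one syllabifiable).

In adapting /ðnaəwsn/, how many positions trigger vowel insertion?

3

After substitution the input is /knaəwsn/.
The unsyllabifiable consonants are /k/, /s/, /n/; each receives one epenthetic vowel.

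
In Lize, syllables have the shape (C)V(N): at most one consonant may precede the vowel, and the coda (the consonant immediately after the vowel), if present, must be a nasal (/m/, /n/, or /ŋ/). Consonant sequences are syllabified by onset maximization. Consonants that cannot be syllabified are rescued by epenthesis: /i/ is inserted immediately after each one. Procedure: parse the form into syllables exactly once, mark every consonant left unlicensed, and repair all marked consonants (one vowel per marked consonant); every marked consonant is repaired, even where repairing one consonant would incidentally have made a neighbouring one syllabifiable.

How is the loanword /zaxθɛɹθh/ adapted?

zaxiθɛɹiθihi

The consonants /x/, /ɹ/, /θ/, /h/ cannot be parsed into a legal (C)V(N) syllable (only a nasal (/m/, /n/, or /ŋ/) is licensed in coda position; onsets are limited to one consonant).
Inserting the epenthetic vowel yields /x/ → /xi/, /ɹ/ → /ɹi/, /θ/ → /θi/, /h/ → /hi/.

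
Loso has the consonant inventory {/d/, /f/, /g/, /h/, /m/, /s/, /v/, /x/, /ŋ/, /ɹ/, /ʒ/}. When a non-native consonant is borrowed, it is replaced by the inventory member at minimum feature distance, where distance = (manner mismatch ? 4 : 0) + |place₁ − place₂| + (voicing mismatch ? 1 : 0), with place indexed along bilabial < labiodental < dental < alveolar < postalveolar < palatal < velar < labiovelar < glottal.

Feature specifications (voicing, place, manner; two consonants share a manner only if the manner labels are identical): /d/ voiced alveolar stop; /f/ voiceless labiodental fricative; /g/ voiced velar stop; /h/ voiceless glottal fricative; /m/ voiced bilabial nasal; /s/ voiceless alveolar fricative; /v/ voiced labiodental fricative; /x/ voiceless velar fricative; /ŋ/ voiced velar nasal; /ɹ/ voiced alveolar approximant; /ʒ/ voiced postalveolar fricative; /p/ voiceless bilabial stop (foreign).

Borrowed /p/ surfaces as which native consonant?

/d/ is closest: same manner (stop), place distance 3 (bilabial→alveolar), voicing differs (+1); total 4. Next closest is /f/ at distance 5.

d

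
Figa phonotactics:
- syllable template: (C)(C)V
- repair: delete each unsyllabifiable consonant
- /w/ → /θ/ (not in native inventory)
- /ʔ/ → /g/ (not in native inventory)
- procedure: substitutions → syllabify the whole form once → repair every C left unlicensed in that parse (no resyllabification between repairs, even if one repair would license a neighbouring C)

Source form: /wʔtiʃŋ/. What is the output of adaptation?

Substitution: /w/ → /θ/, /ʔ/ → /g/, giving /θgtiʃŋ/.
Syllabifying with onset maximization leaves /θ/, /ʃ/, /ŋ/ stranded (no codas are permitted; onsets may contain at most 2 consonants).
Each unlicensed consonant is deleted: /θ/, /ʃ/, /ŋ/.

gti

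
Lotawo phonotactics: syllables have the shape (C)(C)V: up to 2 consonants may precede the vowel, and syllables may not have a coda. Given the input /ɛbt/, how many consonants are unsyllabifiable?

Under (C)(C)V, the unsyllabifiable consonants are /b/, /t/ (no codas are permitted; onsets may contain at most 2 consonants).

2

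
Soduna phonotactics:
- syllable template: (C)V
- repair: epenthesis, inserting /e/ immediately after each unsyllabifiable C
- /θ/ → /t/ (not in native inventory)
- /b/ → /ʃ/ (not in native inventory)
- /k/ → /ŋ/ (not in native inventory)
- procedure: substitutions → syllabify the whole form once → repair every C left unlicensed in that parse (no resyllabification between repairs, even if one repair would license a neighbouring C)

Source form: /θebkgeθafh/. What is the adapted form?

Substitution: /θ/ → /t/, /b/ → /ʃ/, /k/ → /ŋ/, giving /teʃŋgetafh/.
Syllabifying with onset maximization leaves /ʃ/, /ŋ/, /f/, /h/ stranded (no codas are permitted; onsets are limited to one consonant).
Epenthesis after each stranded consonant: /ʃ/ → /ʃe/, /ŋ/ → /ŋe/, /f/ → /fe/, /h/ → /he/.

teʃeŋegetafehe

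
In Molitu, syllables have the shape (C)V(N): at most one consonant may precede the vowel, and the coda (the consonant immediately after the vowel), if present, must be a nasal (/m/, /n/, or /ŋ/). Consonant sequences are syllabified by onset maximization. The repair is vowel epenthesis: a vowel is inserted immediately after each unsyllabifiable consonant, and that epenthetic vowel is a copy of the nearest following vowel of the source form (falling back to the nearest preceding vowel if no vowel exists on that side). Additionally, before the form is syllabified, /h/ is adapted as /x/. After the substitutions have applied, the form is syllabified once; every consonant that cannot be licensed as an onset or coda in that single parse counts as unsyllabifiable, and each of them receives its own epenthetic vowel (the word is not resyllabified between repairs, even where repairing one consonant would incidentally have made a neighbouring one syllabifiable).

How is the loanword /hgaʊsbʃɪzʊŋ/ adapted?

xagaʊsɪbɪʃɪzʊŋ

Substitution: /h/ → /x/, giving /xgaʊsbʃɪzʊŋ/.
Syllabifying with onset maximization leaves /x/, /s/, /b/ stranded (only a nasal (/m/, /n/, or /ŋ/) is licensed in coda position; onsets are limited to one consonant).
Epenthesis after each stranded consonant: /x/ → /xa/, /s/ → /sɪ/, /b/ → /bɪ/.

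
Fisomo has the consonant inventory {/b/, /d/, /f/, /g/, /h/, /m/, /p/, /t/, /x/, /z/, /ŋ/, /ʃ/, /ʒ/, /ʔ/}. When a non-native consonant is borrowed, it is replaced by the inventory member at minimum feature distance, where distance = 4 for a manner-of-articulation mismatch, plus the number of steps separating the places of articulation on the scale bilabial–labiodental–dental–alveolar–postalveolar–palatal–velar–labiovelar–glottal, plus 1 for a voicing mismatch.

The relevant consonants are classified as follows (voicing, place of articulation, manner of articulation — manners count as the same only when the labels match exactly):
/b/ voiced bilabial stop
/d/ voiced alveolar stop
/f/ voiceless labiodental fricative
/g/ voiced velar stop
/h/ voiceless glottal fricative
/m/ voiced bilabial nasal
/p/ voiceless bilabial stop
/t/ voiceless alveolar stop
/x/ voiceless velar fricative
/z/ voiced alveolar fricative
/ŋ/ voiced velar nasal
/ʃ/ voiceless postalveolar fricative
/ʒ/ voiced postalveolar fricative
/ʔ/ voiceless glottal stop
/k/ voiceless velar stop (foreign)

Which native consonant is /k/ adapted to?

/g/ is closest: same manner (stop), place distance 0 (velar→velar), voicing differs (+1); total 1. Next closest is /ʔ/ at distance 2.

g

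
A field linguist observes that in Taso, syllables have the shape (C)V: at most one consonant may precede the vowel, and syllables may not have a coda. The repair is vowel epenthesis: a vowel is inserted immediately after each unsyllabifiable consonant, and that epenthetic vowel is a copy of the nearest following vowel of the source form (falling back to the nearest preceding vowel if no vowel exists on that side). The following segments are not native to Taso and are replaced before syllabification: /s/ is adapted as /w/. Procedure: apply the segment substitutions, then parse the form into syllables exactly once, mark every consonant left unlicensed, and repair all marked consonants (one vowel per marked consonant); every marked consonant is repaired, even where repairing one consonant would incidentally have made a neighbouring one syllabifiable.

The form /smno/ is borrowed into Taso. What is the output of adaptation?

Substitution: /s/ → /w/, giving /wmno/.
Under (C)V, the unsyllabifiable consonants are /w/, /m/ (no codas are permitted; onsets are limited to one consonant).
Inserting the epenthetic vowel yields /w/ → /wo/, /m/ → /mo/.

womono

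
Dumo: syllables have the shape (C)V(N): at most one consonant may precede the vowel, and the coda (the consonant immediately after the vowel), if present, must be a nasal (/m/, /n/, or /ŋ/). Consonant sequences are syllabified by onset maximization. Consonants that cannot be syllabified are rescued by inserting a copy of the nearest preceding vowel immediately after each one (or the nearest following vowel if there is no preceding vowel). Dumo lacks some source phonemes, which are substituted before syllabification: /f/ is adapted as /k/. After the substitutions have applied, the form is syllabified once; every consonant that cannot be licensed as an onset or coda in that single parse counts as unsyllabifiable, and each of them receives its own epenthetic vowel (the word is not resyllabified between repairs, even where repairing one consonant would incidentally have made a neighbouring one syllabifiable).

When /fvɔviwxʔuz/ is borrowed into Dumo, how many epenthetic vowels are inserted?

After substitution the input is /kvɔviwxʔuz/.
The unsyllabifiable consonants are /k/, /w/, /x/, /z/; each receives one epenthetic vowel.

4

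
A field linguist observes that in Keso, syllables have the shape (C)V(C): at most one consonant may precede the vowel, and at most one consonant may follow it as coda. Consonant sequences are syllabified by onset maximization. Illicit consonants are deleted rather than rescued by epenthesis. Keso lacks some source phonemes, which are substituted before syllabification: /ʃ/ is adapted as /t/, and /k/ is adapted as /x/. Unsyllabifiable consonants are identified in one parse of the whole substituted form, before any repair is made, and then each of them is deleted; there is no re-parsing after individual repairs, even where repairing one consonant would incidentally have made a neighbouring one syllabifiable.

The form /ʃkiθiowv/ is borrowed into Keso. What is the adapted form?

xiθiow

Substitution: /ʃ/ → /t/, /k/ → /x/, giving /txiθiowv/.
Under (C)V(C), the unsyllabifiable consonants are /t/, /v/ (at most one coda consonant is licensed; onsets are limited to one consonant).
Each unlicensed consonant is deleted: /t/, /v/.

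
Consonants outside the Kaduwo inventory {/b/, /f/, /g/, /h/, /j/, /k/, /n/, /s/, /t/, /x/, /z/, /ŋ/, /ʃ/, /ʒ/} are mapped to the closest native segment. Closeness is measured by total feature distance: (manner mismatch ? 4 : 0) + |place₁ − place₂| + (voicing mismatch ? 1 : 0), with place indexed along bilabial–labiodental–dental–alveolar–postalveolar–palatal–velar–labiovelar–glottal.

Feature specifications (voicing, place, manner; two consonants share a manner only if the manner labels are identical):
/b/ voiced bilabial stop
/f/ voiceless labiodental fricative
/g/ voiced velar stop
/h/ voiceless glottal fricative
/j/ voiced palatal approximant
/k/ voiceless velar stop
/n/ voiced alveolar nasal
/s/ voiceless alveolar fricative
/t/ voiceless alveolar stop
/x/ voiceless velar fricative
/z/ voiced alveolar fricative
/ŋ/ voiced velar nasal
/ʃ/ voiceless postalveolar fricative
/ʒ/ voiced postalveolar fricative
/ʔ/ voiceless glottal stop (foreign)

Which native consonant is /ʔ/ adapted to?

k

/k/ is closest: same manner (stop), place distance 2 (glottal→velar), same voicing; total 2. Next closest is /g/ at distance 3.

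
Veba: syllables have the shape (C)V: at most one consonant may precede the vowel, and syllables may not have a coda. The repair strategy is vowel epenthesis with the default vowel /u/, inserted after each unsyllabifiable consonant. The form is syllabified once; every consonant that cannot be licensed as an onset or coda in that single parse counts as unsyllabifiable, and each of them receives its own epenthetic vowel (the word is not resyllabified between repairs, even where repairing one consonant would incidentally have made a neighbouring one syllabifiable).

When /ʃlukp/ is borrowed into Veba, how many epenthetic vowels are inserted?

3

The unsyllabifiable consonants are /ʃ/, /k/, /p/; each receives one epenthetic vowel.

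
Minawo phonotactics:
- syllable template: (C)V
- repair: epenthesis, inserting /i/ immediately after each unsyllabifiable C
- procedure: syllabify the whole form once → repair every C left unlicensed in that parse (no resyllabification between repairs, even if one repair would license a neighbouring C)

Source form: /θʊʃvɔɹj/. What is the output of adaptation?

θʊʃivɔɹiji

Syllabifying with onset maximization leaves /ʃ/, /ɹ/, /j/ stranded (no codas are permitted; onsets are limited to one consonant).
Inserting the epenthetic vowel yields /ʃ/ → /ʃi/, /ɹ/ → /ɹi/, /j/ → /ji/.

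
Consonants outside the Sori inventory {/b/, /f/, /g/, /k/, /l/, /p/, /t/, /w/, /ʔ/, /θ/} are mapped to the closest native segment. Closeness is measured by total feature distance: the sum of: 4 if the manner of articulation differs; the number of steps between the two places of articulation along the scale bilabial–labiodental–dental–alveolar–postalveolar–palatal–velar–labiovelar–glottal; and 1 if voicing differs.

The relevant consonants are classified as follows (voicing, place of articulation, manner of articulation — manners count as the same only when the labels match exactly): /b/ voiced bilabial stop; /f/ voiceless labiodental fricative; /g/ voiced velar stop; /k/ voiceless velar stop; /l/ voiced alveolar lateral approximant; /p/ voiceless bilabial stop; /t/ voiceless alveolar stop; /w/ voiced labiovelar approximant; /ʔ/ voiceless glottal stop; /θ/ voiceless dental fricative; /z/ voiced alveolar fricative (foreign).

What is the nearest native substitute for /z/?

θ

/θ/ is closest: same manner (fricative), place distance 1 (alveolar→dental), voicing differs (+1); total 2. Next closest is /f/ at distance 3.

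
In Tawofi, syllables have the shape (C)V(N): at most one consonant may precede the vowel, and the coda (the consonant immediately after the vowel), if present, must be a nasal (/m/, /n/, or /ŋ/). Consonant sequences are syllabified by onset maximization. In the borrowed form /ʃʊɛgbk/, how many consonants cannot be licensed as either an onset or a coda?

The consonants /g/, /b/, /k/ cannot be parsed into a legal (C)V(N) syllable (only a nasal (/m/, /n/, or /ŋ/) is licensed in coda position; onsets are limited to one consonant).

3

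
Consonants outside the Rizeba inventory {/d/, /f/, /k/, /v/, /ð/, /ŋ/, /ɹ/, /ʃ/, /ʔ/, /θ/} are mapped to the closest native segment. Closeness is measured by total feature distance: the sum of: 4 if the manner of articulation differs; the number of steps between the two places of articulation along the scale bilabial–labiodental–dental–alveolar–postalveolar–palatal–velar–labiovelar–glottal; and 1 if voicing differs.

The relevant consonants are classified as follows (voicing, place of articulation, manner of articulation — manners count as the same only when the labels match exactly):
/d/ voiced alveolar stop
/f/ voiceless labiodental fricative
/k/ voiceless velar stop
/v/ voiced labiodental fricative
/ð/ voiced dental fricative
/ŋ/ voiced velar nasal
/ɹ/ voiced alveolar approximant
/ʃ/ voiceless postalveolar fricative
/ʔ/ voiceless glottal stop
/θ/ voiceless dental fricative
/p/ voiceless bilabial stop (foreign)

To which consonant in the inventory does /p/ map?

d

/d/ is closest: same manner (stop), place distance 3 (bilabial→alveolar), voicing differs (+1); total 4. Next closest is /f/ at distance 5.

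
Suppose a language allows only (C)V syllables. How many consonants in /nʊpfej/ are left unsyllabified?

Under (C)V, the unsyllabifiable consonants are /p/, /j/ (no codas are permitted; onsets are limited to one consonant).

2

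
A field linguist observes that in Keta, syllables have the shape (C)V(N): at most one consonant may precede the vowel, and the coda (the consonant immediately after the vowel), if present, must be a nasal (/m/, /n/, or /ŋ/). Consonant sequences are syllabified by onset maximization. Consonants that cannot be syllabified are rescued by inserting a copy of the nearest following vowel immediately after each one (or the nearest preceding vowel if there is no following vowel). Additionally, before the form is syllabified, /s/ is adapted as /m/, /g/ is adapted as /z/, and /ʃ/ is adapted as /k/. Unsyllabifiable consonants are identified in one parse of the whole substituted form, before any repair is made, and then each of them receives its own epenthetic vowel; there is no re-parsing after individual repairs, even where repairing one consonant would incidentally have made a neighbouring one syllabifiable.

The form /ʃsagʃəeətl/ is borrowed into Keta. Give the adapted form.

kamazəkəeətələ

Substitution: /ʃ/ → /k/, /s/ → /m/, /g/ → /z/, giving /kmazkəeətl/.
Syllabifying with onset maximization leaves /k/, /z/, /t/, /l/ stranded (only a nasal (/m/, /n/, or /ŋ/) is licensed in coda position; onsets are limited to one consonant).
Each unlicensed consonant becomes the onset of a new syllable: /k/ → /ka/, /z/ → /zə/, /t/ → /tə/, /l/ → /lə/.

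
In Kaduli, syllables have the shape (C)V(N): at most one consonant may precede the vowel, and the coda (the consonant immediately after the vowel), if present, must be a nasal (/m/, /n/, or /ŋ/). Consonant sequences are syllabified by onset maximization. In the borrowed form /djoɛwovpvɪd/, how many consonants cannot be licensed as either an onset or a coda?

Syllabifying with onset maximization leaves /d/, /v/, /p/, /d/ stranded (only a nasal (/m/, /n/, or /ŋ/) is licensed in coda position; onsets are limited to one consonant).

4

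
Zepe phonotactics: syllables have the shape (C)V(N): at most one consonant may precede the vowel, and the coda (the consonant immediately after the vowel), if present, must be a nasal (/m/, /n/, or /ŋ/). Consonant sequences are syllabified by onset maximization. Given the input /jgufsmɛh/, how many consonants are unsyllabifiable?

Under (C)V(N), the unsyllabifiable consonants are /j/, /f/, /s/, /h/ (only a nasal (/m/, /n/, or /ŋ/) is licensed in coda position; onsets are limited to one consonant).

4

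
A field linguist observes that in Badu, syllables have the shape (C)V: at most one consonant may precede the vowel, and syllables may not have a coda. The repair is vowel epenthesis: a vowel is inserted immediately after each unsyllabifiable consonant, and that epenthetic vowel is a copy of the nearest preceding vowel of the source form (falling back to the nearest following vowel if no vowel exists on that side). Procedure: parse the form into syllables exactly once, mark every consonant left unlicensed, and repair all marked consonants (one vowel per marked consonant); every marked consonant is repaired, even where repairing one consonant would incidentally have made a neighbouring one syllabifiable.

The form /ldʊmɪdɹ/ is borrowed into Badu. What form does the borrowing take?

lʊdʊmɪdɪɹɪ

The consonants /l/, /d/, /ɹ/ cannot be parsed into a legal (C)V syllable (no codas are permitted; onsets are limited to one consonant).
Epenthesis after each stranded consonant: /l/ → /lʊ/, /d/ → /dɪ/, /ɹ/ → /ɹɪ/.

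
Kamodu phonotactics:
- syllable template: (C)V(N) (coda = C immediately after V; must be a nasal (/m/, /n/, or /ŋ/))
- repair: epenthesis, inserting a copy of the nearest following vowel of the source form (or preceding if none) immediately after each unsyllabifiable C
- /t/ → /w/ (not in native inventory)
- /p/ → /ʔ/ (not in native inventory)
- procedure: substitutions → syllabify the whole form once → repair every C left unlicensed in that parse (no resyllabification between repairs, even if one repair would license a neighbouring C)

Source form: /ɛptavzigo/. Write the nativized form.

Substitution: /p/ → /ʔ/, /t/ → /w/, giving /ɛʔwavzigo/.
The consonants /ʔ/, /v/ cannot be parsed into a legal (C)V(N) syllable (only a nasal (/m/, /n/, or /ŋ/) is licensed in coda position; onsets are limited to one consonant).
Epenthesis after each stranded consonant: /ʔ/ → /ʔa/, /v/ → /vi/.

ɛʔawavizigo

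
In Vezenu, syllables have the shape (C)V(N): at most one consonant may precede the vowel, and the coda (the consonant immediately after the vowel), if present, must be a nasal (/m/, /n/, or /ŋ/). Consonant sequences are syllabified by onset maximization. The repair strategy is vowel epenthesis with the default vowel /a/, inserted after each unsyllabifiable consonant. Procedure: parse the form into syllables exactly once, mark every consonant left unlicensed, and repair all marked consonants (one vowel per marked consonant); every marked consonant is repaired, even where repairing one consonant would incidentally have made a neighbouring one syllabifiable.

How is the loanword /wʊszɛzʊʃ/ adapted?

wʊsazɛzʊʃa

The consonants /s/, /ʃ/ cannot be parsed into a legal (C)V(N) syllable (only a nasal (/m/, /n/, or /ŋ/) is licensed in coda position; onsets are limited to one consonant).
Each unlicensed consonant becomes the onset of a new syllable: /s/ → /sa/, /ʃ/ → /ʃa/.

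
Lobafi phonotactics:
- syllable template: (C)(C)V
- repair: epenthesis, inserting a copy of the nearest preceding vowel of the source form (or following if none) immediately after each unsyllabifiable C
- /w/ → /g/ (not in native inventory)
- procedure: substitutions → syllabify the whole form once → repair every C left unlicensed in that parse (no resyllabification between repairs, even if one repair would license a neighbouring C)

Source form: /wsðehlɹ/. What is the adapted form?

gesðeheleɹe

Substitution: /w/ → /g/, giving /gsðehlɹ/.
The consonants /g/, /h/, /l/, /ɹ/ cannot be parsed into a legal (C)(C)V syllable (no codas are permitted; onsets may contain at most 2 consonants).
Inserting the epenthetic vowel yields /g/ → /ge/, /h/ → /he/, /l/ → /le/, /ɹ/ → /ɹe/.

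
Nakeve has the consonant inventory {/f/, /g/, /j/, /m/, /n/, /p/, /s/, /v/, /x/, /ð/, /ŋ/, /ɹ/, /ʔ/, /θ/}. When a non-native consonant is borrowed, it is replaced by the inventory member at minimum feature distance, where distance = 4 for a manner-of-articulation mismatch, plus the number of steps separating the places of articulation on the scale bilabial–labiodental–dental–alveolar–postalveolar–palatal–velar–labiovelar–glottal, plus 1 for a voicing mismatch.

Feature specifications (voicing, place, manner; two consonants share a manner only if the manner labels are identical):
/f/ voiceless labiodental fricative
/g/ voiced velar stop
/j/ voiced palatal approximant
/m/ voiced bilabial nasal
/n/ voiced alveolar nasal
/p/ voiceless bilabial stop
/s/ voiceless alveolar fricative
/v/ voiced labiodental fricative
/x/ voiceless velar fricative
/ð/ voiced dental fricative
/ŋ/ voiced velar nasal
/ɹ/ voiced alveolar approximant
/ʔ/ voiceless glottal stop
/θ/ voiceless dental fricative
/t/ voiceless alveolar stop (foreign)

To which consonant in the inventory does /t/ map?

/p/ is closest: same manner (stop), place distance 3 (alveolar→bilabial), same voicing; total 3. Next closest is /g/ at distance 4.

p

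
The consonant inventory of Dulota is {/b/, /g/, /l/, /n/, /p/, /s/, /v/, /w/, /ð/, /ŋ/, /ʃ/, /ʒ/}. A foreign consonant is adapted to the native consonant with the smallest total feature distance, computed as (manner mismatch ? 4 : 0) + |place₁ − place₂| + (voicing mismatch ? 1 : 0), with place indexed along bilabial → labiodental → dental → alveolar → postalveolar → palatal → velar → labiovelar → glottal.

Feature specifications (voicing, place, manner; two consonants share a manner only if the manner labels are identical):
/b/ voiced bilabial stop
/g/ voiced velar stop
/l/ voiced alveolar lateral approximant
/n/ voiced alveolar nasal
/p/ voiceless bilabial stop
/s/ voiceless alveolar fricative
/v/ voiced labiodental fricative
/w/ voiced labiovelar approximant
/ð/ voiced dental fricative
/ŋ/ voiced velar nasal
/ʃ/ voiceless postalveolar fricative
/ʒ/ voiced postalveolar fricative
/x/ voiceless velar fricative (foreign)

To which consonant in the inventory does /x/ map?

/ʃ/ is closest: same manner (fricative), place distance 2 (velar→postalveolar), same voicing; total 2. Next closest is /s/ at distance 3.

ʃ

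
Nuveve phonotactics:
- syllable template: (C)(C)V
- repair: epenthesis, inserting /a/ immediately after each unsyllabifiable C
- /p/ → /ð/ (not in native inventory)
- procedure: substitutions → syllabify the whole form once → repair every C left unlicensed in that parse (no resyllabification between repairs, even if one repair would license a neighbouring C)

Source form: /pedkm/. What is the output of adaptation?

Substitution: /p/ → /ð/, giving /ðedkm/.
The consonants /d/, /k/, /m/ cannot be parsed into a legal (C)(C)V syllable (no codas are permitted; onsets may contain at most 2 consonants).
Inserting the epenthetic vowel yields /d/ → /da/, /k/ → /ka/, /m/ → /ma/.

ðedakama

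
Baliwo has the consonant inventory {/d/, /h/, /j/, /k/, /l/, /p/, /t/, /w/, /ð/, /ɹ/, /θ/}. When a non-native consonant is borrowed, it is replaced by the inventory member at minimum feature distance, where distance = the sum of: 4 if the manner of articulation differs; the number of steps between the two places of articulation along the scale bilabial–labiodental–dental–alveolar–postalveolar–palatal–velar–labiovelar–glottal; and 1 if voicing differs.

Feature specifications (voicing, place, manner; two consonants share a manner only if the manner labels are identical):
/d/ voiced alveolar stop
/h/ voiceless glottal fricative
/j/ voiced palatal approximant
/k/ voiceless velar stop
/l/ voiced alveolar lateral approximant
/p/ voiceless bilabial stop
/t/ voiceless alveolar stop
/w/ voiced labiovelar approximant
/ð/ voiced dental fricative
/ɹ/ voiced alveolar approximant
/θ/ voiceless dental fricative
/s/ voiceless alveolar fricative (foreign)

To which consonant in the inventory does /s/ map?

/θ/ is closest: same manner (fricative), place distance 1 (alveolar→dental), same voicing; total 1. Next closest is /ð/ at distance 2.

θ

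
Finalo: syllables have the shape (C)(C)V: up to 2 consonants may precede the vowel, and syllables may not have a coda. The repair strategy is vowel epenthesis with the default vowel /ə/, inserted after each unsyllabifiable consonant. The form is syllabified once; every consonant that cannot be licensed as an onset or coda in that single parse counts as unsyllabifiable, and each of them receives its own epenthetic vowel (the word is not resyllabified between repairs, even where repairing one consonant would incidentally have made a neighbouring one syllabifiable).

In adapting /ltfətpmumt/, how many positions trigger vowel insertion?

The unsyllabifiable consonants are /l/, /t/, /m/, /t/; each receives one epenthetic vowel.

4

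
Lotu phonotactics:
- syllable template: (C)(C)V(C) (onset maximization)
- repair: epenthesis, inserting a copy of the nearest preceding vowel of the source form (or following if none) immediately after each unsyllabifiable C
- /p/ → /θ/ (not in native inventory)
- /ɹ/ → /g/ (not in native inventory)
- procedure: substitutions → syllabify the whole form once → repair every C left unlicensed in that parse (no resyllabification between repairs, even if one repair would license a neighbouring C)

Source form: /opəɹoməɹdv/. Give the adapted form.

oθəgoməgdəvə

Substitution: /p/ → /θ/, /ɹ/ → /g/, giving /oθəgoməgdv/.
Under (C)(C)V(C), the unsyllabifiable consonants are /d/, /v/ (at most one coda consonant is licensed; onsets may contain at most 2 consonants).
Each unlicensed consonant becomes the onset of a new syllable: /d/ → /də/, /v/ → /və/.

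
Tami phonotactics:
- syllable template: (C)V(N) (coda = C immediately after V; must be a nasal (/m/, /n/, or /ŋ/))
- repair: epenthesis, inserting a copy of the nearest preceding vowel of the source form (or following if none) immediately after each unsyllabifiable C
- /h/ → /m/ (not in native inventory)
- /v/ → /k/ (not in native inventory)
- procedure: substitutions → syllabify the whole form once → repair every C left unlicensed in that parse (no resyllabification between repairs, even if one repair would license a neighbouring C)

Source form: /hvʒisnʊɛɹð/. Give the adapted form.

Substitution: /h/ → /m/, /v/ → /k/, giving /mkʒisnʊɛɹð/.
Under (C)V(N), the unsyllabifiable consonants are /m/, /k/, /s/, /ɹ/, /ð/ (only a nasal (/m/, /n/, or /ŋ/) is licensed in coda position; onsets are limited to one consonant).
Epenthesis after each stranded consonant: /m/ → /mi/, /k/ → /ki/, /s/ → /si/, /ɹ/ → /ɹɛ/, /ð/ → /ðɛ/.

mikiʒisinʊɛɹɛðɛ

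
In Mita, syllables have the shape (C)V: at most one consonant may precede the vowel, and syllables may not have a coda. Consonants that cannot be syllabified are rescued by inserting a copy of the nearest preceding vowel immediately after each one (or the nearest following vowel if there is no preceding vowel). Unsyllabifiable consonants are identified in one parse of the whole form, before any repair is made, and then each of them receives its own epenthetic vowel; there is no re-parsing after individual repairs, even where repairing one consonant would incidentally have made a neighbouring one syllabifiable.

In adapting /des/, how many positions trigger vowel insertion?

1

The unsyllabifiable consonants are /s/; each receives one epenthetic vowel.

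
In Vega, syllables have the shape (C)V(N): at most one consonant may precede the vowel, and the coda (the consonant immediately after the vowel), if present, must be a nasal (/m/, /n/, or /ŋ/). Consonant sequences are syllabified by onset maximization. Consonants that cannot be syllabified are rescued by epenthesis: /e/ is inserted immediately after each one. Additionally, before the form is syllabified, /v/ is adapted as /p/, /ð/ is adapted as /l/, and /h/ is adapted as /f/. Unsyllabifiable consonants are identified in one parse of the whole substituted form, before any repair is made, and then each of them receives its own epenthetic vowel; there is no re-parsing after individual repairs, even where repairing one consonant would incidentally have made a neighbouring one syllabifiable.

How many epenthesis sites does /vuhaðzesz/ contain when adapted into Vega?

After substitution the input is /pufalzesz/.
The unsyllabifiable consonants are /l/, /s/, /z/; each receives one epenthetic vowel.

3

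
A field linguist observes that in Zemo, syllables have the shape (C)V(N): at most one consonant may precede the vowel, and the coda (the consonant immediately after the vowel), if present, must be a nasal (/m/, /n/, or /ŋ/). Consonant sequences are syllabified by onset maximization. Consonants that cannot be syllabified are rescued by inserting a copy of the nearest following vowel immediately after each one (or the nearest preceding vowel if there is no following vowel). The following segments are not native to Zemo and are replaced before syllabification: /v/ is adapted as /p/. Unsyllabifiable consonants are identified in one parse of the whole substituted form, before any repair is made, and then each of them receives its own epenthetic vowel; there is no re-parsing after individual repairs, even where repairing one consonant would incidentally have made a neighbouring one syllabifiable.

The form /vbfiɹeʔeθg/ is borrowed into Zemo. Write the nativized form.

pibifiɹeʔeθege

Substitution: /v/ → /p/, giving /pbfiɹeʔeθg/.
Syllabifying with onset maximization leaves /p/, /b/, /θ/, /g/ stranded (only a nasal (/m/, /n/, or /ŋ/) is licensed in coda position; onsets are limited to one consonant).
Epenthesis after each stranded consonant: /p/ → /pi/, /b/ → /bi/, /θ/ → /θe/, /g/ → /ge/.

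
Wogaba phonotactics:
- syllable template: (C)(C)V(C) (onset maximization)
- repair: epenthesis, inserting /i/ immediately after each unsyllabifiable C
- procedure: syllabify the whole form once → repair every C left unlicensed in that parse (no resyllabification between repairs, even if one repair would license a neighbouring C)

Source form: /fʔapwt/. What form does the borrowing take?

fʔapwiti

Syllabifying with onset maximization leaves /w/, /t/ stranded (at most one coda consonant is licensed; onsets may contain at most 2 consonants).
Epenthesis after each stranded consonant: /w/ → /wi/, /t/ → /ti/.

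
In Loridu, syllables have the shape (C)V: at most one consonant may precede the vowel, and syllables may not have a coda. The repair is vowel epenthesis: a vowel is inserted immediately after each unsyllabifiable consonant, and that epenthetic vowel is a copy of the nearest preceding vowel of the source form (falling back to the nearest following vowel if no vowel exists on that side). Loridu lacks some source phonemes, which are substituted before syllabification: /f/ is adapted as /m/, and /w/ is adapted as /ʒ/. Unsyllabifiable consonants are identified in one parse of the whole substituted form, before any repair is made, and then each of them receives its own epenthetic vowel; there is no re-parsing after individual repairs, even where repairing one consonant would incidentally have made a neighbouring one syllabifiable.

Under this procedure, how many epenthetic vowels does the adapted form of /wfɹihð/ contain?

After substitution the input is /ʒmɹihð/.
The unsyllabifiable consonants are /ʒ/, /m/, /h/, /ð/; each receives one epenthetic vowel.

4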